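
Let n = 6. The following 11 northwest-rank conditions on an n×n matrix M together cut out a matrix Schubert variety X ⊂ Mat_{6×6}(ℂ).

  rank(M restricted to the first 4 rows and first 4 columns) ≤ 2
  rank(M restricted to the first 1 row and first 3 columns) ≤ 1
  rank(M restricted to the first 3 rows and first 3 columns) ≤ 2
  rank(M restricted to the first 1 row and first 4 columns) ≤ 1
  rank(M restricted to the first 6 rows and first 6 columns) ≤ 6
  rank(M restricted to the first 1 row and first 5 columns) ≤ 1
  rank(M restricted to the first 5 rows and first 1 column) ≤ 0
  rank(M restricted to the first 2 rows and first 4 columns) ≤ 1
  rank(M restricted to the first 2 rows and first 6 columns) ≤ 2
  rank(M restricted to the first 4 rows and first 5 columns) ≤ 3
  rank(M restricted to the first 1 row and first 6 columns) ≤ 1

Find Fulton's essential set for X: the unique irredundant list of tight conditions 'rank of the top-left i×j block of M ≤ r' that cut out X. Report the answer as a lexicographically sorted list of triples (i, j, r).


The tightest implied rank at each (i,j), from the 11 conditions:

  row 1: 0 1 1 1 1 1
  row 2: 0 1 1 1 2 2
  row 3: 0 1 2 2 3 3
  row 4: 0 1 2 2 3 4
  row 5: 0 1 2 3 4 5
  row 6: 1 2 3 4 5 6

second differences of R give the permutation w = (2, 5, 3, 6, 4, 1).

ℓ(w)=8; the 3 essential cells (i,j,r):

[(2, 4, 1), (4, 4, 2), (5, 1, 0)]


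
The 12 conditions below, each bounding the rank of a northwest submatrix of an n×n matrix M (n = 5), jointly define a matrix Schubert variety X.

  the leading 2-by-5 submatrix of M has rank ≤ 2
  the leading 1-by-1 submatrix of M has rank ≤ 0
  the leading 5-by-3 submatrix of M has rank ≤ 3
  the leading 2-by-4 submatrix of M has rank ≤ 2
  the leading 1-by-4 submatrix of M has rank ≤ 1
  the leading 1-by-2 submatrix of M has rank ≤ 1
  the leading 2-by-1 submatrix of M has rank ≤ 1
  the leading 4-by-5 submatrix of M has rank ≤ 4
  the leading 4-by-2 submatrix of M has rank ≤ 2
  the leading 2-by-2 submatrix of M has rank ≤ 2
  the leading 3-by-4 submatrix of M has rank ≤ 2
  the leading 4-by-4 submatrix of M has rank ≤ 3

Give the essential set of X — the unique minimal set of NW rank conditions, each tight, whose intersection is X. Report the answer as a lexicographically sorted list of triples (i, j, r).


The tightest implied rank at each (i,j), from the 12 conditions:

  row 1: 0, 1, 1, 1, 1
  row 2: 1, 2, 2, 2, 2
  row 3: 1, 2, 2, 2, 3
  row 4: 1, 2, 3, 3, 4
  row 5: 1, 2, 3, 4, 5

second differences of R give the permutation w = (2, 1, 5, 3, 4).

D(w) has 3 cells with 2 SE-corners; essential set:

[(1, 1, 0), (3, 4, 2)]


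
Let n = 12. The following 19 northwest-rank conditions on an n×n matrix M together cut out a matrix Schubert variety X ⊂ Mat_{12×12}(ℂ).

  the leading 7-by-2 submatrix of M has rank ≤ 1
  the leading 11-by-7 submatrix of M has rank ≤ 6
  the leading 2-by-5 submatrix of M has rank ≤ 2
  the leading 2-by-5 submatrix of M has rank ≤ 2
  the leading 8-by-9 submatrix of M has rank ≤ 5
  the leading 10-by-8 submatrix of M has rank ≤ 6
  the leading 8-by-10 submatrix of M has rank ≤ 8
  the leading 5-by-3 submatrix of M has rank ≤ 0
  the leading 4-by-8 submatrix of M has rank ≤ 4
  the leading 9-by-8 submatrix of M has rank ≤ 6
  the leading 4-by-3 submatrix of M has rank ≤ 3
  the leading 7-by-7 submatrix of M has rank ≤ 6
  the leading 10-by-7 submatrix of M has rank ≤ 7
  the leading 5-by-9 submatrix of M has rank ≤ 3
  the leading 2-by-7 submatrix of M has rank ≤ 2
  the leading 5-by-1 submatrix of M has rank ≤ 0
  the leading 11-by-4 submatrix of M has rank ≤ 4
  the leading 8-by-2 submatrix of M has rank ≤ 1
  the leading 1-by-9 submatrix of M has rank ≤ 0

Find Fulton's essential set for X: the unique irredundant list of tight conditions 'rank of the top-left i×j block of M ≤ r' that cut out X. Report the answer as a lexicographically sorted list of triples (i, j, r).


Reconstructing r_w from the 19 given conditions:

  0 0 0 0 0 0 0 0 0 1 1 1
  0 0 0 1 1 1 1 1 1 2 2 2
  0 0 0 1 2 2 2 2 2 3 3 3
  0 0 0 1 2 3 3 3 3 4 4 4
  0 0 0 1 2 3 3 3 3 4 5 5
  1 1 1 2 3 4 4 4 4 5 6 6
  1 1 2 3 4 5 5 5 5 6 7 7
  1 1 2 3 4 5 5 5 5 6 7 8
  1 2 3 4 5 6 6 6 6 7 8 9
  1 2 3 4 5 6 6 6 7 8 9 10
  1 2 3 4 5 6 6 7 8 9 10 11
  1 2 3 4 5 6 7 8 9 10 11 12

reading off 1-entries of Δ²R: w = (10, 4, 5, 6, 11, 1, 3, 12, 2, 9, 8, 7).

D(w) has 32 cells with 7 SE-corners; essential set:

[(1, 9, 0), (5, 3, 0), (5, 9, 3), (8, 2, 1), (8, 9, 5), (10, 8, 6), (11, 7, 6)]


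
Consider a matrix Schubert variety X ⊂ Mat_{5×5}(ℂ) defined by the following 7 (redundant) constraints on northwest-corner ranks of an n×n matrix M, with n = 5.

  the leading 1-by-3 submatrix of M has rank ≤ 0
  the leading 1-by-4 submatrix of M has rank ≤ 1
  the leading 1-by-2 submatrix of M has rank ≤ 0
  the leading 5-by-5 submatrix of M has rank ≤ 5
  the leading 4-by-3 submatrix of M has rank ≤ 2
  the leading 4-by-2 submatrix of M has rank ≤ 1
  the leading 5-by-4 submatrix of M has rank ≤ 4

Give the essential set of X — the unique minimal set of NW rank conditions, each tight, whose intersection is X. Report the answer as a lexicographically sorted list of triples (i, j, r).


Recovering R(i,j) via the rank-extension bound from the 7 conditions:

  i=1: 0 | 0 | 0 | 1 | 1
  i=2: 1 | 1 | 1 | 2 | 2
  i=3: 1 | 1 | 2 | 3 | 3
  i=4: 1 | 1 | 2 | 3 | 4
  i=5: 1 | 2 | 3 | 4 | 5

hence w(1..5) = (4, 1, 3, 5, 2).

Fulton essential set (2 of the 5 Rothe cells):

[(1, 3, 0), (4, 2, 1)]


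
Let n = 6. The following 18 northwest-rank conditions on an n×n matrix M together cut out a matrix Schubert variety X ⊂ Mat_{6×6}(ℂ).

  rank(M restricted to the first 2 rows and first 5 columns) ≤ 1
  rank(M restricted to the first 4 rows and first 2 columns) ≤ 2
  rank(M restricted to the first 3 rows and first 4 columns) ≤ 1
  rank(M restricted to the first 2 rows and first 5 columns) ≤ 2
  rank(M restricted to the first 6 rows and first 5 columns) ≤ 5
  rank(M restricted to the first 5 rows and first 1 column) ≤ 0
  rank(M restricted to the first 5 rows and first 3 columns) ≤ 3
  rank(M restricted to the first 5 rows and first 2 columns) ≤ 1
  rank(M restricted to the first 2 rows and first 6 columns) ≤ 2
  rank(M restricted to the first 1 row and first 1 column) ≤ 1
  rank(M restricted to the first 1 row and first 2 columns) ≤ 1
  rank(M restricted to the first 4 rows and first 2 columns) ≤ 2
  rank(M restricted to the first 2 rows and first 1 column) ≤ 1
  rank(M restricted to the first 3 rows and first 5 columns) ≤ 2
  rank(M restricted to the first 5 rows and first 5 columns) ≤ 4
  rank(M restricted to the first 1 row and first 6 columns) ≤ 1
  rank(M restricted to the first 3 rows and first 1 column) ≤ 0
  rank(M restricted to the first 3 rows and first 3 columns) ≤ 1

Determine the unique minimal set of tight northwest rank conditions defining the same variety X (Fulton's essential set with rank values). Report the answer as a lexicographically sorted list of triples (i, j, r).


Reconstructing r_w from the 18 given conditions:

  R[1]: 0 1 1 1 1 1
  R[2]: 0 1 1 1 1 2
  R[3]: 0 1 1 1 2 3
  R[4]: 0 1 2 2 3 4
  R[5]: 0 1 2 3 4 5
  R[6]: 1 2 3 4 5 6

reading off 1-entries of Δ²R: w = (2, 6, 5, 3, 4, 1).

Fulton essential set (3 of the 10 Rothe cells):

[(2, 5, 1), (3, 4, 1), (5, 1, 0)]


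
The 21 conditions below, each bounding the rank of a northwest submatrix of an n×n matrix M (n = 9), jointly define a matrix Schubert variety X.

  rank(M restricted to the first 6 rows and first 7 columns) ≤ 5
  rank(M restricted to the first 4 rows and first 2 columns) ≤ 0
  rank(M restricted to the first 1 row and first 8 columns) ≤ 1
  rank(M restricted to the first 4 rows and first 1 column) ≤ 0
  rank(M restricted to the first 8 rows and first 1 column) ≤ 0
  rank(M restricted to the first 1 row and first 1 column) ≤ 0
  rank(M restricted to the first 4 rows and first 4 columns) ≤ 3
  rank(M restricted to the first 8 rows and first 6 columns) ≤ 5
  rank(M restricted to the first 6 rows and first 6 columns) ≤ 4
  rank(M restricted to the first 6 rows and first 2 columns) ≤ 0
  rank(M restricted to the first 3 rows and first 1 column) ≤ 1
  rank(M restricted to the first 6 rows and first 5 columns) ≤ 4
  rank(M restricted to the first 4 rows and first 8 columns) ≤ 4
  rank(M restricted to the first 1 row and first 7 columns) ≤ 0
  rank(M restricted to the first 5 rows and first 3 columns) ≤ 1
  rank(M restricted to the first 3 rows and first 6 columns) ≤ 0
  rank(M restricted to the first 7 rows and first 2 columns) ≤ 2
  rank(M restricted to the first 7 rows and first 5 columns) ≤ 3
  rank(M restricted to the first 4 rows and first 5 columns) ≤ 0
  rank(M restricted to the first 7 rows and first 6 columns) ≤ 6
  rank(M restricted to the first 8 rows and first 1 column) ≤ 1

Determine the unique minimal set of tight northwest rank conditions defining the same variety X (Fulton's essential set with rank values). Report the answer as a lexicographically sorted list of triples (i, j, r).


Recovering R(i,j) via the rank-extension bound from the 21 conditions:

  row 1: 0 | 0 | 0 | 0 | 0 | 0 | 0 | 1 | 1
  row 2: 0 | 0 | 0 | 0 | 0 | 0 | 1 | 2 | 2
  row 3: 0 | 0 | 0 | 0 | 0 | 0 | 1 | 2 | 3
  row 4: 0 | 0 | 0 | 0 | 0 | 1 | 2 | 3 | 4
  row 5: 0 | 0 | 1 | 1 | 1 | 2 | 3 | 4 | 5
  row 6: 0 | 0 | 1 | 2 | 2 | 3 | 4 | 5 | 6
  row 7: 0 | 1 | 2 | 3 | 3 | 4 | 5 | 6 | 7
  row 8: 0 | 1 | 2 | 3 | 4 | 5 | 6 | 7 | 8
  row 9: 1 | 2 | 3 | 4 | 5 | 6 | 7 | 8 | 9

so w = (8, 7, 9, 6, 3, 4, 2, 5, 1).

|D(w)|=30, |Ess(w)|=5:

[(1, 7, 0), (3, 6, 0), (4, 5, 0), (6, 2, 0), (8, 1, 0)]


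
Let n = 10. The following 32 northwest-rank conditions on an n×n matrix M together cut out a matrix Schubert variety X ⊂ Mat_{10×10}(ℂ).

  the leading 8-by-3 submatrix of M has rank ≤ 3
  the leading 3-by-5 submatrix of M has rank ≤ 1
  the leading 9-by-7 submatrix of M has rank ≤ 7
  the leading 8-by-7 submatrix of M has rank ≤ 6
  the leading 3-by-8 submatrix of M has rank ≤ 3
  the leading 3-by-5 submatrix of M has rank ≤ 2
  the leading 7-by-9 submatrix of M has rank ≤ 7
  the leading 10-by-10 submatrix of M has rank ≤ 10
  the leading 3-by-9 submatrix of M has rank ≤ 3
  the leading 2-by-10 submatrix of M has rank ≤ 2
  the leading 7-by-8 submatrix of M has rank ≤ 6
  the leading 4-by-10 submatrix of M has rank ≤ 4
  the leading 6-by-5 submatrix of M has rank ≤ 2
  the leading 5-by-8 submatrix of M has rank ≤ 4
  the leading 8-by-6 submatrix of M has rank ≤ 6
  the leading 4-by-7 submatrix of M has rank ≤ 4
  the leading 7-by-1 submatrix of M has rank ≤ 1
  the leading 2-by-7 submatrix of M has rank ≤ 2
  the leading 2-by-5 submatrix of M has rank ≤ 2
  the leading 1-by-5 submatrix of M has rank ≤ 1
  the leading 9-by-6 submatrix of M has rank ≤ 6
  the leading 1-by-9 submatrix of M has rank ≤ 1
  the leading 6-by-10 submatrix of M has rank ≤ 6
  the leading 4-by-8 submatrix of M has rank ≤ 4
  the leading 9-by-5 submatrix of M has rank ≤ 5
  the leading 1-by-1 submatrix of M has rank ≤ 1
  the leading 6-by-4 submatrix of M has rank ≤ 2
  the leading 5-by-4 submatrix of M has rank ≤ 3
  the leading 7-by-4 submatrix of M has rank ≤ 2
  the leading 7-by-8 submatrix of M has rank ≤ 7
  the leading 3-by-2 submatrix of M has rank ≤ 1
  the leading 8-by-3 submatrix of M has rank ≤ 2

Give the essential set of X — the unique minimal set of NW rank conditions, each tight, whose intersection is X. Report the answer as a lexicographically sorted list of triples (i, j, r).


Propagating the 32 rank bounds to every northwest block:

  R[1]: 1 1 1 1 1 1 1 1 1 1
  R[2]: 1 1 1 1 1 2 2 2 2 2
  R[3]: 1 1 1 1 1 2 3 3 3 3
  R[4]: 1 2 2 2 2 3 4 4 4 4
  R[5]: 1 2 2 2 2 3 4 4 5 5
  R[6]: 1 2 2 2 2 3 4 5 6 6
  R[7]: 1 2 2 2 3 4 5 6 7 7
  R[8]: 1 2 2 3 4 5 6 7 8 8
  R[9]: 1 2 3 4 5 6 7 8 9 9
  R[10]: 1 2 3 4 5 6 7 8 9 10

the unique w with this rank table is (1, 6, 7, 2, 9, 8, 5, 4, 3, 10).

Fulton essential set (5 of the 18 Rothe cells):

[(3, 5, 1), (5, 8, 4), (6, 5, 2), (7, 4, 2), (8, 3, 2)]


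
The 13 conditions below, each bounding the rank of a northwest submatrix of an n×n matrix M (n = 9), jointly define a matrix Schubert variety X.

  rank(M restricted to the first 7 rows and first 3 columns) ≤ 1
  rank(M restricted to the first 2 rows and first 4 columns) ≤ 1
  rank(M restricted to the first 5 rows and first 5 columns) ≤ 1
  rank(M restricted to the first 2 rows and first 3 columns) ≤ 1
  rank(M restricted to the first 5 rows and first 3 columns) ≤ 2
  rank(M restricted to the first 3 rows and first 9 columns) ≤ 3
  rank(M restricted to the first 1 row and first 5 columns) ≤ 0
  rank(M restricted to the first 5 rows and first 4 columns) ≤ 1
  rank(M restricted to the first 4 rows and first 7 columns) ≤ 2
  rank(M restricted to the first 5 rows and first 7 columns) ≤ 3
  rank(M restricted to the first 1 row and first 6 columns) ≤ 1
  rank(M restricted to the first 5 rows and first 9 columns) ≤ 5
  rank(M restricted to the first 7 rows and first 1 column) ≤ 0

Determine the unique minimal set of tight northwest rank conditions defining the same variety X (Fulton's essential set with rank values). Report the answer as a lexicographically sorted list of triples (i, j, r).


Computing R[i][j] = min implied NW-rank bound (n=9, 13 conditions):

  0  0  0  0  0  1  1  1  1
  0  1  1  1  1  2  2  2  2
  0  1  1  1  1  2  2  3  3
  0  1  1  1  1  2  2  3  4
  0  1  1  1  1  2  3  4  5
  0  1  1  2  2  3  4  5  6
  0  1  1  2  3  4  5  6  7
  1  2  2  3  4  5  6  7  8
  1  2  3  4  5  6  7  8  9

so w = (6, 2, 8, 9, 7, 4, 5, 1, 3).

D(w) has 24 cells with 5 SE-corners; essential set:

[(1, 5, 0), (4, 7, 2), (5, 5, 1), (7, 1, 0), (7, 3, 1)]


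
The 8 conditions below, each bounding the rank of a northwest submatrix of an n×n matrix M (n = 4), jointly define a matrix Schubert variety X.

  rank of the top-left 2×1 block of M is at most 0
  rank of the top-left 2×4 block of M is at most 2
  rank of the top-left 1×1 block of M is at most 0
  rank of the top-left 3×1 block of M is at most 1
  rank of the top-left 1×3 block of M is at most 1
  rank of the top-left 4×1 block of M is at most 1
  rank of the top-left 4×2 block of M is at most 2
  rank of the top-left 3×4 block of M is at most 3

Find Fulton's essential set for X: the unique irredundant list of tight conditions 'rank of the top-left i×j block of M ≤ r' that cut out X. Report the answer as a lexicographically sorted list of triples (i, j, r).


Reconstructing r_w from the 8 given conditions:

  0  1  1  1
  0  1  2  2
  1  2  3  3
  1  2  3  4

hence w(1..4) = (2, 3, 1, 4).

ℓ(w)=2; the 1 essential cell (i,j,r):

[(2, 1, 0)]


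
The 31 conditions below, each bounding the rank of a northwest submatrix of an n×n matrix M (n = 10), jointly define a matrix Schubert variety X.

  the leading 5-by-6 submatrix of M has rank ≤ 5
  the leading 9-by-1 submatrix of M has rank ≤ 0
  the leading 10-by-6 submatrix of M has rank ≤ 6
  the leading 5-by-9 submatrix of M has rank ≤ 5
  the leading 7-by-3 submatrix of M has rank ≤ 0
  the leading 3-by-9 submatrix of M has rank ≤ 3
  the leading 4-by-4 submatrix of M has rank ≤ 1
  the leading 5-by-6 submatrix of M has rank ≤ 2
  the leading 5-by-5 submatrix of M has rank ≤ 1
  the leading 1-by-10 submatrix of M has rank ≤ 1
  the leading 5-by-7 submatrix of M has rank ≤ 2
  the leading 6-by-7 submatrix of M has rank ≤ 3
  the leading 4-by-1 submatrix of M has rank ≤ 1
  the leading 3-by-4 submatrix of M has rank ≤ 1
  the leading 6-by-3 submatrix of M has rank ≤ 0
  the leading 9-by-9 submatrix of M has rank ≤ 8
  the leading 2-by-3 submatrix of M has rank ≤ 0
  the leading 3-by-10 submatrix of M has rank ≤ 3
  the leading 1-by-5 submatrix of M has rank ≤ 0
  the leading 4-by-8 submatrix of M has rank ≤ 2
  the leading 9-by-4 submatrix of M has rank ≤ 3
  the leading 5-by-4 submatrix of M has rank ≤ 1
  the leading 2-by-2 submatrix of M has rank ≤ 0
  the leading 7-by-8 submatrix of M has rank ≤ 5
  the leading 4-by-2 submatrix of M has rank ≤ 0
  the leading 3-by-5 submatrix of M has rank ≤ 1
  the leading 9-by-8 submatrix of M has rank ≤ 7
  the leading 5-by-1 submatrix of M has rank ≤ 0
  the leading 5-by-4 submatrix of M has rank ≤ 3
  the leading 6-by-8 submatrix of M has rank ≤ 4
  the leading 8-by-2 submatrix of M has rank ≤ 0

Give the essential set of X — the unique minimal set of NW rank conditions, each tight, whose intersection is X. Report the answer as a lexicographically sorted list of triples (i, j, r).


Propagating the 31 rank bounds to every northwest block:

  0 0 0 0 0 1 1 1 1 1
  0 0 0 1 1 2 2 2 2 2
  0 0 0 1 1 2 2 2 3 3
  0 0 0 1 1 2 2 2 3 4
  0 0 0 1 1 2 2 3 4 5
  0 0 0 1 2 3 3 4 5 6
  0 0 0 1 2 3 4 5 6 7
  0 0 1 2 3 4 5 6 7 8
  0 1 2 3 4 5 6 7 8 9
  1 2 3 4 5 6 7 8 9 10

hence w(1..10) = (6, 4, 9, 10, 8, 5, 7, 3, 2, 1).

Rothe diagram D(w) (34 cells), 7 SE-corners (essential conditions):

[(1, 5, 0), (4, 8, 2), (5, 5, 1), (5, 7, 2), (7, 3, 0), (8, 2, 0), (9, 1, 0)]


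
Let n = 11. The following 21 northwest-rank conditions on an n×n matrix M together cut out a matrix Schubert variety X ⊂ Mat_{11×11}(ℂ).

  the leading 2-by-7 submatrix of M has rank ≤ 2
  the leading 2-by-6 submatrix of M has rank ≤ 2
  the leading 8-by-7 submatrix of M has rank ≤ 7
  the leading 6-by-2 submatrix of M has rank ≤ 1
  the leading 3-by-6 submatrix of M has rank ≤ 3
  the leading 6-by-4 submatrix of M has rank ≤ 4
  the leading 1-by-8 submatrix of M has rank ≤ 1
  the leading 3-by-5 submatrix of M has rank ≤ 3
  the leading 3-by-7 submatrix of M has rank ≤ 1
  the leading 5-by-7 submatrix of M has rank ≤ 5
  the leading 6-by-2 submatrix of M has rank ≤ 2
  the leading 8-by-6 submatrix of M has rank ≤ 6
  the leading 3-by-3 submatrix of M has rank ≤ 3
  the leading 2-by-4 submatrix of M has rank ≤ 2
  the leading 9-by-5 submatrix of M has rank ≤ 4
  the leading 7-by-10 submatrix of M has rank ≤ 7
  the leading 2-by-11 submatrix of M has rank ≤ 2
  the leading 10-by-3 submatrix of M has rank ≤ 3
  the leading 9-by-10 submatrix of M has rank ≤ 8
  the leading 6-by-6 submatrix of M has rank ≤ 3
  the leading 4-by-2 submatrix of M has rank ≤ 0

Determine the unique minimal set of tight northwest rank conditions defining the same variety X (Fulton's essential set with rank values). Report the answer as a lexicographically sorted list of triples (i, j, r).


Rank table r_w(11×11) implied by the 21 constraints:

  row 1: 0, 0, 1, 1, 1, 1, 1, 1, 1, 1, 1
  row 2: 0, 0, 1, 1, 1, 1, 1, 2, 2, 2, 2
  row 3: 0, 0, 1, 1, 1, 1, 1, 2, 3, 3, 3
  row 4: 0, 0, 1, 2, 2, 2, 2, 3, 4, 4, 4
  row 5: 1, 1, 2, 3, 3, 3, 3, 4, 5, 5, 5
  row 6: 1, 1, 2, 3, 3, 3, 4, 5, 6, 6, 6
  row 7: 1, 2, 3, 4, 4, 4, 5, 6, 7, 7, 7
  row 8: 1, 2, 3, 4, 4, 5, 6, 7, 8, 8, 8
  row 9: 1, 2, 3, 4, 4, 5, 6, 7, 8, 8, 9
  row 10: 1, 2, 3, 4, 5, 6, 7, 8, 9, 9, 10
  row 11: 1, 2, 3, 4, 5, 6, 7, 8, 9, 10, 11

second differences of R give the permutation w = (3, 8, 9, 4, 1, 7, 2, 6, 11, 5, 10).

Rothe diagram D(w) (22 cells), 6 SE-corners (essential conditions):

[(3, 7, 1), (4, 2, 0), (6, 2, 1), (6, 6, 3), (9, 5, 4), (9, 10, 8)]


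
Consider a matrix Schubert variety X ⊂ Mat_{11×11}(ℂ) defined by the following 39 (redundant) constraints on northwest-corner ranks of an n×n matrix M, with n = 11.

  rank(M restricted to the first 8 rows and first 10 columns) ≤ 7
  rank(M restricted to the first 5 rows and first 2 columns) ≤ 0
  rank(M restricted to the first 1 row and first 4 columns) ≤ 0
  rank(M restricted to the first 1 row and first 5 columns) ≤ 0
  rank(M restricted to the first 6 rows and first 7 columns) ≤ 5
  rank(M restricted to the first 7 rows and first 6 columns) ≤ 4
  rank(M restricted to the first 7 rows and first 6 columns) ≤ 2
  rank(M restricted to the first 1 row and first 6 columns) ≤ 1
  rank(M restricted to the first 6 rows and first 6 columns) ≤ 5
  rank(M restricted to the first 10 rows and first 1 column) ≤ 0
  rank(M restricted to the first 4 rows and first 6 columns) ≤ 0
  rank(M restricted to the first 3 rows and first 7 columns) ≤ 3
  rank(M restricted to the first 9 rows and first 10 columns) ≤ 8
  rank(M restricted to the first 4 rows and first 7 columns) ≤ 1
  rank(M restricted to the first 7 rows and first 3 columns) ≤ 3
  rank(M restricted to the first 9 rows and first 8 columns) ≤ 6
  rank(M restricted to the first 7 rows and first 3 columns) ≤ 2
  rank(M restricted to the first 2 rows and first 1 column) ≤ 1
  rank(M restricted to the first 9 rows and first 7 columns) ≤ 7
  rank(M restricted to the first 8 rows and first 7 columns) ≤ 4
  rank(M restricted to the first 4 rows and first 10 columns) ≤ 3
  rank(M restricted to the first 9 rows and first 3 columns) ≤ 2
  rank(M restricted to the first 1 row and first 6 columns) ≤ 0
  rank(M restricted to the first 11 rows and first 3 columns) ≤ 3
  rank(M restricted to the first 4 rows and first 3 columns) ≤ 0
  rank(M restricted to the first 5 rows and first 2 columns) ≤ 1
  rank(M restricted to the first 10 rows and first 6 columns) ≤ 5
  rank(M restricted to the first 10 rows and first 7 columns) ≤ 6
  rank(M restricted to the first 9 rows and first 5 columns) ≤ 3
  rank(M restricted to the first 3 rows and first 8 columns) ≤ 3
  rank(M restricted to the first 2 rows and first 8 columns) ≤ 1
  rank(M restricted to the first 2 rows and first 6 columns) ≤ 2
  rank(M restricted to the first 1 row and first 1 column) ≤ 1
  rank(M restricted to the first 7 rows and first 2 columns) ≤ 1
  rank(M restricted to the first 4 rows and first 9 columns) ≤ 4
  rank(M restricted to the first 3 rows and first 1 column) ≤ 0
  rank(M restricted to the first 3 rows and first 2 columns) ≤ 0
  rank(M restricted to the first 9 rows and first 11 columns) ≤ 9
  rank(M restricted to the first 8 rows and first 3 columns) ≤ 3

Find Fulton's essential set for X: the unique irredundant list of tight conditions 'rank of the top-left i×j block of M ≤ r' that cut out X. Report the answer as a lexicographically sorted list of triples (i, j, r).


Reconstructing r_w from the 39 given conditions:

  R[1]: 0  0  0  0  0  0  1  1  1  1  1
  R[2]: 0  0  0  0  0  0  1  1  2  2  2
  R[3]: 0  0  0  0  0  0  1  2  3  3  3
  R[4]: 0  0  0  0  0  0  1  2  3  3  4
  R[5]: 0  0  1  1  1  1  2  3  4  4  5
  R[6]: 0  1  2  2  2  2  3  4  5  5  6
  R[7]: 0  1  2  2  2  2  3  4  5  6  7
  R[8]: 0  1  2  3  3  3  4  5  6  7  8
  R[9]: 0  1  2  3  3  4  5  6  7  8  9
  R[10]: 0  1  2  3  4  5  6  7  8  9  10
  R[11]: 1  2  3  4  5  6  7  8  9  10  11

giving w = (7, 9, 8, 11, 3, 2, 10, 4, 6, 5, 1) via Δ²R.

Rothe diagram D(w) (37 cells), 7 SE-corners (essential conditions):

[(2, 8, 1), (4, 6, 0), (4, 10, 3), (5, 2, 0), (7, 6, 2), (9, 5, 3), (10, 1, 0)]


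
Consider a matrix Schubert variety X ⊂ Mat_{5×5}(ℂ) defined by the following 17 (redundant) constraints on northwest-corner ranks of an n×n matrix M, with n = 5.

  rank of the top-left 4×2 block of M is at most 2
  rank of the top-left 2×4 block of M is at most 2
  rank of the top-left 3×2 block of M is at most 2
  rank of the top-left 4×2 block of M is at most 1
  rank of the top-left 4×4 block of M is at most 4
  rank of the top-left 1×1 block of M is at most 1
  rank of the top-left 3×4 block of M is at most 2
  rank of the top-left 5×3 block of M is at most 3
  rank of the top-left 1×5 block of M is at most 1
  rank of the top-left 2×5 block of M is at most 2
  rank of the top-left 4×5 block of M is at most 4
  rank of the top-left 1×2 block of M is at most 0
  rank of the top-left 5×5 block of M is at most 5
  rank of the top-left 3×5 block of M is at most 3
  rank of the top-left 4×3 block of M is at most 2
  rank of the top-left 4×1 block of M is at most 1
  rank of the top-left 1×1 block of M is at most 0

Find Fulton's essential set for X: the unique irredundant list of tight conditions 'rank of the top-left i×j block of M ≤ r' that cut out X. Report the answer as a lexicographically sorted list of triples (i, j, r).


Recovering R(i,j) via the rank-extension bound from the 17 conditions:

  0 0 1 1 1
  1 1 2 2 2
  1 1 2 2 3
  1 1 2 3 4
  1 2 3 4 5

giving w = (3, 1, 5, 4, 2) via Δ²R.

ℓ(w)=5; the 3 essential cells (i,j,r):

[(1, 2, 0), (3, 4, 2), (4, 2, 1)]


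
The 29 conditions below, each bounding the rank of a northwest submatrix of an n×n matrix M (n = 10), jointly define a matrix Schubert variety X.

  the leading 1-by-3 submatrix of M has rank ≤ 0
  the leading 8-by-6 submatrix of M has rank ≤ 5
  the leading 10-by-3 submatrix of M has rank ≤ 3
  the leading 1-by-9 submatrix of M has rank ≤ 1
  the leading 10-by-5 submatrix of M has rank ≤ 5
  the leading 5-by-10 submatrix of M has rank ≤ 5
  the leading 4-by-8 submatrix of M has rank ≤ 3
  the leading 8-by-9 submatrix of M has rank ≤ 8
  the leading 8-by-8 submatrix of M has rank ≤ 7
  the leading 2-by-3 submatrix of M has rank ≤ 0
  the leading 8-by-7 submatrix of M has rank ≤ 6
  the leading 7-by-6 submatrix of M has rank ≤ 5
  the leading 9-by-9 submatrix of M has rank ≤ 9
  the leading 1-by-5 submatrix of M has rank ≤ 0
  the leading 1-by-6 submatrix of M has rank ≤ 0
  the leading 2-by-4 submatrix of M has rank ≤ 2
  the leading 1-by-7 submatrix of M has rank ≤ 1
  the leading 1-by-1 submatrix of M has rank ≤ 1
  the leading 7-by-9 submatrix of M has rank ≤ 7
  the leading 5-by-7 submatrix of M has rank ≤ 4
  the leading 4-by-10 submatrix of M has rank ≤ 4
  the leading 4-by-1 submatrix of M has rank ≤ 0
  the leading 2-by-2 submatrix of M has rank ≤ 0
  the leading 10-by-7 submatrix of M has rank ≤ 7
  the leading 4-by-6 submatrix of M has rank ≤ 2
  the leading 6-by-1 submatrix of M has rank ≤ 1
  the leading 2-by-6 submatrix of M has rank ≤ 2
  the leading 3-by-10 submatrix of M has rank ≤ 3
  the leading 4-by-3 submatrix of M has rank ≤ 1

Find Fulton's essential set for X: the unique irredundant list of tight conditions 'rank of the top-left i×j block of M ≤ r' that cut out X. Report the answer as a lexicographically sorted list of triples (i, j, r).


Rank table r_w(10×10) implied by the 29 constraints:

  R[1]: 0, 0, 0, 0, 0, 0, 1, 1, 1, 1
  R[2]: 0, 0, 0, 1, 1, 1, 2, 2, 2, 2
  R[3]: 0, 1, 1, 2, 2, 2, 3, 3, 3, 3
  R[4]: 0, 1, 1, 2, 2, 2, 3, 3, 4, 4
  R[5]: 1, 2, 2, 3, 3, 3, 4, 4, 5, 5
  R[6]: 1, 2, 3, 4, 4, 4, 5, 5, 6, 6
  R[7]: 1, 2, 3, 4, 5, 5, 6, 6, 7, 7
  R[8]: 1, 2, 3, 4, 5, 5, 6, 7, 8, 8
  R[9]: 1, 2, 3, 4, 5, 6, 7, 8, 9, 9
  R[10]: 1, 2, 3, 4, 5, 6, 7, 8, 9, 10

giving w = (7, 4, 2, 9, 1, 3, 5, 8, 6, 10) via Δ²R.

|D(w)|=16, |Ess(w)|=7:

[(1, 6, 0), (2, 3, 0), (4, 1, 0), (4, 3, 1), (4, 6, 2), (4, 8, 3), (8, 6, 5)]


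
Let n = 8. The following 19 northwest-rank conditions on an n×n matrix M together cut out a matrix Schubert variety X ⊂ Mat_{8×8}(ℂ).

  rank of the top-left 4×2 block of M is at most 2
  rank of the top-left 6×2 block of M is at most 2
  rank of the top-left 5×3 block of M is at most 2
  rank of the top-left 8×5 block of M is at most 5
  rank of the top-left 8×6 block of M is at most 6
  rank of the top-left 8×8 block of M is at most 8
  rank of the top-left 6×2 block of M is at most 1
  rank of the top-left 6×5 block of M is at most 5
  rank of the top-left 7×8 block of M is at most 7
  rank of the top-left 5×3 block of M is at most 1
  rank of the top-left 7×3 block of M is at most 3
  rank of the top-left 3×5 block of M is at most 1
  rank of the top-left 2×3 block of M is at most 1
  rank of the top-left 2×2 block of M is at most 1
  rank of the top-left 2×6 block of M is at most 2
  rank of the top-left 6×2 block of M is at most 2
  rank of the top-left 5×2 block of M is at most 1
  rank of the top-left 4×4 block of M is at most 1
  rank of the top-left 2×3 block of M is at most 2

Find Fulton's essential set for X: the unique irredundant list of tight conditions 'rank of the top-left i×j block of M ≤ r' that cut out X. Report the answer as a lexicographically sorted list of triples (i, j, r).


Propagating the 19 rank bounds to every northwest block:

  i=1: 1 1 1 1 1 1 1 1
  i=2: 1 1 1 1 1 2 2 2
  i=3: 1 1 1 1 1 2 3 3
  i=4: 1 1 1 1 2 3 4 4
  i=5: 1 1 1 2 3 4 5 5
  i=6: 1 1 2 3 4 5 6 6
  i=7: 1 2 3 4 5 6 7 7
  i=8: 1 2 3 4 5 6 7 8

second differences of R give the permutation w = (1, 6, 7, 5, 4, 3, 2, 8).

ℓ(w)=14; the 4 essential cells (i,j,r):

[(3, 5, 1), (4, 4, 1), (5, 3, 1), (6, 2, 1)]


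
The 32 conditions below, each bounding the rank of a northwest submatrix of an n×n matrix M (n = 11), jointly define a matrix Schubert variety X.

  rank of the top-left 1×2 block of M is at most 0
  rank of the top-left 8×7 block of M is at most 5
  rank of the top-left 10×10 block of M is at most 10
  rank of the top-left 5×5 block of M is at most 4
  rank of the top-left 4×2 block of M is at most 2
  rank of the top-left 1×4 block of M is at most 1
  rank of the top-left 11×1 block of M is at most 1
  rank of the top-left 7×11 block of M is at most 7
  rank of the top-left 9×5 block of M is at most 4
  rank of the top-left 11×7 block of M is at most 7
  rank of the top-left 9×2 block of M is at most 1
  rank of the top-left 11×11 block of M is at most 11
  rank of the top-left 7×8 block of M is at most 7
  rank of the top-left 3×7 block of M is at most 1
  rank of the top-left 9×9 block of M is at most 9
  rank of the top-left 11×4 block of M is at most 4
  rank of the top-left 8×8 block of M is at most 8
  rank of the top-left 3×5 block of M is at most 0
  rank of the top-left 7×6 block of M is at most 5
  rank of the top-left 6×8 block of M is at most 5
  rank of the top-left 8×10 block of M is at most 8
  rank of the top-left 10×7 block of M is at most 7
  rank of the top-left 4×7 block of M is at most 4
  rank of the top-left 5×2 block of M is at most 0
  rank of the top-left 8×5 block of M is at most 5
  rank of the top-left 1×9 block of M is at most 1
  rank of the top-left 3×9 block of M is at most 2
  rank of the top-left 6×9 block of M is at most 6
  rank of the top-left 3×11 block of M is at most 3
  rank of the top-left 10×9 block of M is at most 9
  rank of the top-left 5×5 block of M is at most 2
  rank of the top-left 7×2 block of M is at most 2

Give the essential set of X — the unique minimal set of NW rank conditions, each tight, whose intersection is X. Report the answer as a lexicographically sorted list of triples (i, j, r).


Rank table r_w(11×11) implied by the 32 constraints:

  R[1]: 0  0  0  0  0  1  1  1  1  1  1
  R[2]: 0  0  0  0  0  1  1  2  2  2  2
  R[3]: 0  0  0  0  0  1  1  2  2  3  3
  R[4]: 0  0  1  1  1  2  2  3  3  4  4
  R[5]: 0  0  1  2  2  3  3  4  4  5  5
  R[6]: 1  1  2  3  3  4  4  5  5  6  6
  R[7]: 1  1  2  3  4  5  5  6  6  7  7
  R[8]: 1  1  2  3  4  5  5  6  7  8  8
  R[9]: 1  1  2  3  4  5  6  7  8  9  9
  R[10]: 1  2  3  4  5  6  7  8  9  10  10
  R[11]: 1  2  3  4  5  6  7  8  9  10  11

the unique w with this rank table is (6, 8, 10, 3, 4, 1, 5, 9, 7, 2, 11).

ℓ(w)=26; the 6 essential cells (i,j,r):

[(3, 5, 0), (3, 7, 1), (3, 9, 2), (5, 2, 0), (8, 7, 5), (9, 2, 1)]


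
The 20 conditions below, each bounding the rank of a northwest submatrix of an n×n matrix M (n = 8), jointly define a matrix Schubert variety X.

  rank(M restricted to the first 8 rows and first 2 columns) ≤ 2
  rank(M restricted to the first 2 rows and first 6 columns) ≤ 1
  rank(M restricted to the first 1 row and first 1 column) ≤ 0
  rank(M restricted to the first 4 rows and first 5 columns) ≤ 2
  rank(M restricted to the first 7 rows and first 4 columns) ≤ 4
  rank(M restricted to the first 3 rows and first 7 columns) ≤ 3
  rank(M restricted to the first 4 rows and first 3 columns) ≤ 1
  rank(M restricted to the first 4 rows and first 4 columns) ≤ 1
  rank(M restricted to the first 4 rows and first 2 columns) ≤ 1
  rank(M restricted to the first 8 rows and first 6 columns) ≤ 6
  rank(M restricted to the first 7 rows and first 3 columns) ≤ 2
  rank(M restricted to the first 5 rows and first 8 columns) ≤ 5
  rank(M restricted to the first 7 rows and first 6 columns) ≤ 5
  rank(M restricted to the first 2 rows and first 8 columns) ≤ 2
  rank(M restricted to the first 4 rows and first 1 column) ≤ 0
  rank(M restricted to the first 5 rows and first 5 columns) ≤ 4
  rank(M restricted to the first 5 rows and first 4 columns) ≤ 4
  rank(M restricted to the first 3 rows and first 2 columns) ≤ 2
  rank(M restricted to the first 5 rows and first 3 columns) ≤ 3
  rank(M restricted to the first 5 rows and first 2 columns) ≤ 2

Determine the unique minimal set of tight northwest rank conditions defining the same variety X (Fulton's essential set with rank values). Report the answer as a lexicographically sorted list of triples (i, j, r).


Reconstructing r_w from the 20 given conditions:

  R[1]: 0 1 1 1 1 1 1 1
  R[2]: 0 1 1 1 1 1 2 2
  R[3]: 0 1 1 1 2 2 3 3
  R[4]: 0 1 1 1 2 3 4 4
  R[5]: 1 2 2 2 3 4 5 5
  R[6]: 1 2 2 3 4 5 6 6
  R[7]: 1 2 2 3 4 5 6 7
  R[8]: 1 2 3 4 5 6 7 8

giving w = (2, 7, 5, 6, 1, 4, 8, 3) via Δ²R.

D(w) has 14 cells with 4 SE-corners; essential set:

[(2, 6, 1), (4, 1, 0), (4, 4, 1), (7, 3, 2)]


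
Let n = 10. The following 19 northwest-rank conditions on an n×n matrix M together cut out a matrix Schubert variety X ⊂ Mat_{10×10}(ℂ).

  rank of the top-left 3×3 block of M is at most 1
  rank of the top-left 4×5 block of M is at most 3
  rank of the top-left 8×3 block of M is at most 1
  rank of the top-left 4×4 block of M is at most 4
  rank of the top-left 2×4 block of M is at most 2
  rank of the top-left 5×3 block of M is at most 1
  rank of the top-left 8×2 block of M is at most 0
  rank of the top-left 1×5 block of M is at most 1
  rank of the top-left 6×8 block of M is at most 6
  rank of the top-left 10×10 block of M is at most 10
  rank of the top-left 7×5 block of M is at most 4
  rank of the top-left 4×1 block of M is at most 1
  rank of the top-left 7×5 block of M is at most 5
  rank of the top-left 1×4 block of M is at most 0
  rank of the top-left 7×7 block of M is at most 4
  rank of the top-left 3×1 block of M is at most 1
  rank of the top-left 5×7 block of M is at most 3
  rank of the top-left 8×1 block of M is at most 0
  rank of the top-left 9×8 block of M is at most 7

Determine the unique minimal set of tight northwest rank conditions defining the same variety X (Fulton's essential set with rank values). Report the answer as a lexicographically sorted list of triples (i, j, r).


Recovering R(i,j) via the rank-extension bound from the 19 conditions:

  0 0 0 0 1 1 1 1 1 1
  0 0 1 1 2 2 2 2 2 2
  0 0 1 2 3 3 3 3 3 3
  0 0 1 2 3 3 3 4 4 4
  0 0 1 2 3 3 3 4 5 5
  0 0 1 2 3 4 4 5 6 6
  0 0 1 2 3 4 4 5 6 7
  0 0 1 2 3 4 5 6 7 8
  1 1 2 3 4 5 6 7 8 9
  1 2 3 4 5 6 7 8 9 10

reading off 1-entries of Δ²R: w = (5, 3, 4, 8, 9, 6, 10, 7, 1, 2).

|D(w)|=23, |Ess(w)|=4:

[(1, 4, 0), (5, 7, 3), (7, 7, 4), (8, 2, 0)]


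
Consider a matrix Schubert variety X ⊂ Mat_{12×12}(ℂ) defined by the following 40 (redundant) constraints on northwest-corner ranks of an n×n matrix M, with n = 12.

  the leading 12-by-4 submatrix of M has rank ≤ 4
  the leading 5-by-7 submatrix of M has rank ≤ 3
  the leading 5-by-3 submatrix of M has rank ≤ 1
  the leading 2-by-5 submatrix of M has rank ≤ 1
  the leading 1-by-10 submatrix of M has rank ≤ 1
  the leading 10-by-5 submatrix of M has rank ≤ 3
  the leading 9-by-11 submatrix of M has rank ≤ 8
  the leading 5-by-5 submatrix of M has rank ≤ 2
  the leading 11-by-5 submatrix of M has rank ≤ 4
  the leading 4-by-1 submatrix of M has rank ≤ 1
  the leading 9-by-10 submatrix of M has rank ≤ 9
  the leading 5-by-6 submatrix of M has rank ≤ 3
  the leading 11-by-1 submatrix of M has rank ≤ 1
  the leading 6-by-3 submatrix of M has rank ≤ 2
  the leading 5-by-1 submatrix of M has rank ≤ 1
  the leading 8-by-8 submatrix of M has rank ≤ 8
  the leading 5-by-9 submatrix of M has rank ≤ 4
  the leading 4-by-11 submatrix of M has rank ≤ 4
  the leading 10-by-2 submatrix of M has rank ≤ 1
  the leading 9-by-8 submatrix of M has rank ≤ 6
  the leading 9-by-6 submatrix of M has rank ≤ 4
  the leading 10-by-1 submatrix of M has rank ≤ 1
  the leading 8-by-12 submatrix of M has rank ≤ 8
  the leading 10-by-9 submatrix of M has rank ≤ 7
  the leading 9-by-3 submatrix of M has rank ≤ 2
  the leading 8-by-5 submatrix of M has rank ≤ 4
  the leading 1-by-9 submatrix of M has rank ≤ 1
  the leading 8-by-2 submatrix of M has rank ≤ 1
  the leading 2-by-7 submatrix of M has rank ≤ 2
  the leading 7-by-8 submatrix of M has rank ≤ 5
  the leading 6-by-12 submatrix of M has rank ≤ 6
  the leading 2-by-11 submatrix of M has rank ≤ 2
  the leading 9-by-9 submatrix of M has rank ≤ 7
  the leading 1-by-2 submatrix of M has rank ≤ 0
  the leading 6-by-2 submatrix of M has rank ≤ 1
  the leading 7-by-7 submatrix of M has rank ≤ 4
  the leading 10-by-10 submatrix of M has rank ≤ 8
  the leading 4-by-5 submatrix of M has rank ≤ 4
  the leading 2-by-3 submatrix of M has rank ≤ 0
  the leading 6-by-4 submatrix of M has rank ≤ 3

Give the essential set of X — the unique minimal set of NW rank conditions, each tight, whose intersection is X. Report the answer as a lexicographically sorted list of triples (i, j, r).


Rank table r_w(12×12) implied by the 40 constraints:

  R[1]: 0 0 0 1 1 1 1 1 1 1 1 1
  R[2]: 0 0 0 1 1 2 2 2 2 2 2 2
  R[3]: 1 1 1 2 2 3 3 3 3 3 3 3
  R[4]: 1 1 1 2 2 3 3 4 4 4 4 4
  R[5]: 1 1 1 2 2 3 3 4 4 5 5 5
  R[6]: 1 1 2 3 3 4 4 5 5 6 6 6
  R[7]: 1 1 2 3 3 4 4 5 6 7 7 7
  R[8]: 1 1 2 3 3 4 5 6 7 8 8 8
  R[9]: 1 1 2 3 3 4 5 6 7 8 8 9
  R[10]: 1 1 2 3 3 4 5 6 7 8 9 10
  R[11]: 1 2 3 4 4 5 6 7 8 9 10 11
  R[12]: 1 2 3 4 5 6 7 8 9 10 11 12

second differences of R give the permutation w = (4, 6, 1, 8, 10, 3, 9, 7, 12, 11, 2, 5).

|D(w)|=27, |Ess(w)|=10:

[(2, 3, 0), (2, 5, 1), (5, 3, 1), (5, 5, 2), (5, 7, 3), (5, 9, 4), (7, 7, 4), (9, 11, 8), (10, 2, 1), (10, 5, 3)]


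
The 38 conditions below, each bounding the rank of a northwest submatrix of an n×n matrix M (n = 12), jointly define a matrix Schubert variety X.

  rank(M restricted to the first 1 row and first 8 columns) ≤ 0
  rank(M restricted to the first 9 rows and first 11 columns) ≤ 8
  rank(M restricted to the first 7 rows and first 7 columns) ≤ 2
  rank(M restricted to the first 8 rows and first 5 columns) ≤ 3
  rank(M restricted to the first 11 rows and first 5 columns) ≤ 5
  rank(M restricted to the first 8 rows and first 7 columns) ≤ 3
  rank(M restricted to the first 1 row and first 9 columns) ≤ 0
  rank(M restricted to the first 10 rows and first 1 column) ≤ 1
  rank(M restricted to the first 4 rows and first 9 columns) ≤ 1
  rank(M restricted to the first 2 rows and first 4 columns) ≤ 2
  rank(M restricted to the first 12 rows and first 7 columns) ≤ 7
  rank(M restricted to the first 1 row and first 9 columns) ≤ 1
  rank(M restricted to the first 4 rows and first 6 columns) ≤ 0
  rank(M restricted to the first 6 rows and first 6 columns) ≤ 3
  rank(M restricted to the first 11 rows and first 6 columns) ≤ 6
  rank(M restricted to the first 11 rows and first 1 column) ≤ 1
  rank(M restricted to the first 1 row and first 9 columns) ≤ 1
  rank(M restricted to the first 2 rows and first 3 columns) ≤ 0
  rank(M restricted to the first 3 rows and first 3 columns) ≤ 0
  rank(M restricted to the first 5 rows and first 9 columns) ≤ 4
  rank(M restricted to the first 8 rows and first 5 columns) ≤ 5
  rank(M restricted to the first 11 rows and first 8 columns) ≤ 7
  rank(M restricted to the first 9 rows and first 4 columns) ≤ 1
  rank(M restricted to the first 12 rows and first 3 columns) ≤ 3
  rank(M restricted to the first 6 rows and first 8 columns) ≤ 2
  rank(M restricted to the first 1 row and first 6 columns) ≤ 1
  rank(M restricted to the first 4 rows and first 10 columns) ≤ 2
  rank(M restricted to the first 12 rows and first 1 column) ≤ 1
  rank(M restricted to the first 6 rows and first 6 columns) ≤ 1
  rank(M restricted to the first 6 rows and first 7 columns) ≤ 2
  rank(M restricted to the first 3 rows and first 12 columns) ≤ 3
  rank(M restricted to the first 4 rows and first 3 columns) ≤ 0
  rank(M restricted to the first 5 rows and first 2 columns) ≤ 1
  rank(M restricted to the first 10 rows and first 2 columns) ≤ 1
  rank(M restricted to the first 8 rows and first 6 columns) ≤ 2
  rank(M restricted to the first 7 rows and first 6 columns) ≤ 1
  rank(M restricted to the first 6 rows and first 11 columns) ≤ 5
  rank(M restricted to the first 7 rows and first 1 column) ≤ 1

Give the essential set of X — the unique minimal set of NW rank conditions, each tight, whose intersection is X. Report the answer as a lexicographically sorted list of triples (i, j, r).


Reconstructing r_w from the 38 given conditions:

  R[1]: 0 0 0 0 0 0 0 0 0 1 1 1
  R[2]: 0 0 0 0 0 0 1 1 1 2 2 2
  R[3]: 0 0 0 0 0 0 1 1 1 2 3 3
  R[4]: 0 0 0 0 0 0 1 1 1 2 3 4
  R[5]: 1 1 1 1 1 1 2 2 2 3 4 5
  R[6]: 1 1 1 1 1 1 2 2 3 4 5 6
  R[7]: 1 1 1 1 1 1 2 3 4 5 6 7
  R[8]: 1 1 1 1 2 2 3 4 5 6 7 8
  R[9]: 1 1 1 1 2 3 4 5 6 7 8 9
  R[10]: 1 1 2 2 3 4 5 6 7 8 9 10
  R[11]: 1 2 3 3 4 5 6 7 8 9 10 11
  R[12]: 1 2 3 4 5 6 7 8 9 10 11 12

second differences of R give the permutation w = (10, 7, 11, 12, 1, 9, 8, 5, 6, 3, 2, 4).

Rothe diagram D(w) (49 cells), 7 SE-corners (essential conditions):

[(1, 9, 0), (4, 6, 0), (4, 9, 1), (6, 8, 2), (7, 6, 1), (9, 4, 1), (10, 2, 1)]
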